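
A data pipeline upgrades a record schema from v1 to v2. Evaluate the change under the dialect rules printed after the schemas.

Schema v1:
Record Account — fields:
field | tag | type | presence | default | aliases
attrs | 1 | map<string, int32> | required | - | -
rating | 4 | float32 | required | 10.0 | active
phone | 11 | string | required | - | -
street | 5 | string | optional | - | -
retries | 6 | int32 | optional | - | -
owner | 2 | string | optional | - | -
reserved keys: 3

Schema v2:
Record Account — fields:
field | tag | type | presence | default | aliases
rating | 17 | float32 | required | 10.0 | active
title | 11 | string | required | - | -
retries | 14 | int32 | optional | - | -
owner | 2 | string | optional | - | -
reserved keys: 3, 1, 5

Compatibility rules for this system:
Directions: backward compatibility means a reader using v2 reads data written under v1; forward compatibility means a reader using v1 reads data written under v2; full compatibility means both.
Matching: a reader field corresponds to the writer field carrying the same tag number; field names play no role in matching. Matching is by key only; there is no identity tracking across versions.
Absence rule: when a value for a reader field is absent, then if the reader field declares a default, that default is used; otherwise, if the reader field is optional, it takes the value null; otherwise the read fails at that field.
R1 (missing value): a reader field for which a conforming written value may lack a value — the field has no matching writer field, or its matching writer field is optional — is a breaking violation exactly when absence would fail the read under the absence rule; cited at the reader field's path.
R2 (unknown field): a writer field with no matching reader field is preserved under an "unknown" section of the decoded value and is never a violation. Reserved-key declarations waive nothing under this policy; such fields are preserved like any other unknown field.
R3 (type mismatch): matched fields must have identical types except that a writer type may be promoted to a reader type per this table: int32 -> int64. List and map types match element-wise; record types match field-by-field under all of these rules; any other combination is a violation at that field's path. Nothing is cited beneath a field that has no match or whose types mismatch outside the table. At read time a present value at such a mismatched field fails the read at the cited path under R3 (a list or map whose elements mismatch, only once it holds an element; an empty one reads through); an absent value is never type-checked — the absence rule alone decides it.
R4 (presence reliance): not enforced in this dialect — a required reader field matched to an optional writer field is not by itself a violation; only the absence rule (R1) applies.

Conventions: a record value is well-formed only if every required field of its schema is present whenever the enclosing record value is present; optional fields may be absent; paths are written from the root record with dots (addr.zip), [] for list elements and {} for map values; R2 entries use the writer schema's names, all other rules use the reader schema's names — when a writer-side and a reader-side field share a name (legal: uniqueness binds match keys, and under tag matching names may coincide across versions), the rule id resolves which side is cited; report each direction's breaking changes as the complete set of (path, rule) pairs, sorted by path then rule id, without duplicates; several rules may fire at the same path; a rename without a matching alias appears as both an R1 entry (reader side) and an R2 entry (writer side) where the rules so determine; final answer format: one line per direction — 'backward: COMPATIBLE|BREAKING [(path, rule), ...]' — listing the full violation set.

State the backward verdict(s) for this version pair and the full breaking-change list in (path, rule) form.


backward: COMPATIBLE []

arrows below run writer -> reader for Account
backward analysis of Account with v2 as reader and v1 as writer:
  rating has no writer counterpart
  writer required, string -> string: reader title maps from writer phone
  retries has no writer counterpart
  writer optional, string -> string: reader owner maps from writer owner
  attrs (writer side), unknown to reader
  rating (writer side), unknown to reader
  street (writer side), unknown to reader
  retries (writer side), unknown to reader
  => backward: COMPATIBLE
ruling out the remaining Account differences:
  removed field attrs from record Account (its key 1 joins the reserved list) -> matters only for Account's forward compatibility — outside the asked direction
  renamed field phone to title in record Account -> triggers nothing under Account's printed rules — same verdict
  removed field street from record Account (its key 5 joins the reserved list) -> triggers nothing under Account's printed rules — same verdict
  field retries in record Account: tag 6 changed to 14 -> triggers nothing under Account's printed rules — same verdict
  field rating in record Account: tag 4 changed to 17 -> triggers nothing under Account's printed rules — same verdict


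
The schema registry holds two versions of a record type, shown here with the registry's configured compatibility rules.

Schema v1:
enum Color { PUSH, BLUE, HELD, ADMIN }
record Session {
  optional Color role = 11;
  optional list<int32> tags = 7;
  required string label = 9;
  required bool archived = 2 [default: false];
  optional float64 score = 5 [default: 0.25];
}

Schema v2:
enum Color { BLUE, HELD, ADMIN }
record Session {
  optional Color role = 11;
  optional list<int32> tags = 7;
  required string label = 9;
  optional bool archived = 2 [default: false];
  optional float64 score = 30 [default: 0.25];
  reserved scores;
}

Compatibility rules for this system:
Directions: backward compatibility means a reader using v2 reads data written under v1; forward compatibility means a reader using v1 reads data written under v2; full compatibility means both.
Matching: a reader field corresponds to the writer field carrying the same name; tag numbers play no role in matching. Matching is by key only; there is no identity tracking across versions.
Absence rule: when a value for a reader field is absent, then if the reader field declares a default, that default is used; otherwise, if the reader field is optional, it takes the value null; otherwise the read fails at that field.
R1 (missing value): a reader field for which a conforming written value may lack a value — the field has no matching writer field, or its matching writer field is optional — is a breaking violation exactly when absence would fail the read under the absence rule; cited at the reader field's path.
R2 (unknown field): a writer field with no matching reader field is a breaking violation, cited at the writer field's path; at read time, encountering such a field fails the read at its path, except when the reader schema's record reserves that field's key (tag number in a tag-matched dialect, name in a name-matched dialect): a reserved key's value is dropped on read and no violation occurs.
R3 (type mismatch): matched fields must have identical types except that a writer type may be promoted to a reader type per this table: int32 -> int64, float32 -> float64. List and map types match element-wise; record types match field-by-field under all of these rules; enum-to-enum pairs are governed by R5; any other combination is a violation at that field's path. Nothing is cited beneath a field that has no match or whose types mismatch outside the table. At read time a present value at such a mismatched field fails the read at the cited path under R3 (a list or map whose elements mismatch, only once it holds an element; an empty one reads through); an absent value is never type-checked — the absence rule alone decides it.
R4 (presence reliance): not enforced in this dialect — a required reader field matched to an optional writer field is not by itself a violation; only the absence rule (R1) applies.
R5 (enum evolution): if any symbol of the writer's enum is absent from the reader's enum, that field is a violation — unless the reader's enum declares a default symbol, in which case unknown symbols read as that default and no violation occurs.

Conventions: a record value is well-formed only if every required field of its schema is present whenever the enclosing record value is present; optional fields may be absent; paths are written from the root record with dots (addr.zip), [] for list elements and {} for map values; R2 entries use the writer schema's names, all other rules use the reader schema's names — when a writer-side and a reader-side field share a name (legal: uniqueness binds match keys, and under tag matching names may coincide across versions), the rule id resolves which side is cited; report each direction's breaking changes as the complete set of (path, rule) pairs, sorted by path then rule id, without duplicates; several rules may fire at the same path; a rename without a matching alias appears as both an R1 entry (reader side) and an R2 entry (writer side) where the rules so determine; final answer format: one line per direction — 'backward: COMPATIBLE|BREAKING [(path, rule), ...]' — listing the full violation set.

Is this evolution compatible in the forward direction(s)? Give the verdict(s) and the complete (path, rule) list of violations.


in Session below, arrows point writer -> reader
forward for Session (reader v1, writer v2):
  writer optional, Color -> Color: reader role maps from writer role
  writer optional, list<int32> -> list<int32>: reader tags maps from writer tags
  writer required, string -> string: reader label maps from writer label
  writer optional, bool -> bool: reader archived maps from writer archived
  writer optional, float64 -> float64: reader score maps from writer score
  => forward: COMPATIBLE
ruling out the remaining Session differences:
  field score in record Session: tag 5 changed to 30 -> triggers nothing under Session's printed rules — same verdict
  field archived in record Session: required changed to optional -> triggers nothing under Session's printed rules — same verdict
  enum Color (field role in record Session): symbol PUSH removed -> affects backward compatibility only, which is not asked

forward: COMPATIBLE []


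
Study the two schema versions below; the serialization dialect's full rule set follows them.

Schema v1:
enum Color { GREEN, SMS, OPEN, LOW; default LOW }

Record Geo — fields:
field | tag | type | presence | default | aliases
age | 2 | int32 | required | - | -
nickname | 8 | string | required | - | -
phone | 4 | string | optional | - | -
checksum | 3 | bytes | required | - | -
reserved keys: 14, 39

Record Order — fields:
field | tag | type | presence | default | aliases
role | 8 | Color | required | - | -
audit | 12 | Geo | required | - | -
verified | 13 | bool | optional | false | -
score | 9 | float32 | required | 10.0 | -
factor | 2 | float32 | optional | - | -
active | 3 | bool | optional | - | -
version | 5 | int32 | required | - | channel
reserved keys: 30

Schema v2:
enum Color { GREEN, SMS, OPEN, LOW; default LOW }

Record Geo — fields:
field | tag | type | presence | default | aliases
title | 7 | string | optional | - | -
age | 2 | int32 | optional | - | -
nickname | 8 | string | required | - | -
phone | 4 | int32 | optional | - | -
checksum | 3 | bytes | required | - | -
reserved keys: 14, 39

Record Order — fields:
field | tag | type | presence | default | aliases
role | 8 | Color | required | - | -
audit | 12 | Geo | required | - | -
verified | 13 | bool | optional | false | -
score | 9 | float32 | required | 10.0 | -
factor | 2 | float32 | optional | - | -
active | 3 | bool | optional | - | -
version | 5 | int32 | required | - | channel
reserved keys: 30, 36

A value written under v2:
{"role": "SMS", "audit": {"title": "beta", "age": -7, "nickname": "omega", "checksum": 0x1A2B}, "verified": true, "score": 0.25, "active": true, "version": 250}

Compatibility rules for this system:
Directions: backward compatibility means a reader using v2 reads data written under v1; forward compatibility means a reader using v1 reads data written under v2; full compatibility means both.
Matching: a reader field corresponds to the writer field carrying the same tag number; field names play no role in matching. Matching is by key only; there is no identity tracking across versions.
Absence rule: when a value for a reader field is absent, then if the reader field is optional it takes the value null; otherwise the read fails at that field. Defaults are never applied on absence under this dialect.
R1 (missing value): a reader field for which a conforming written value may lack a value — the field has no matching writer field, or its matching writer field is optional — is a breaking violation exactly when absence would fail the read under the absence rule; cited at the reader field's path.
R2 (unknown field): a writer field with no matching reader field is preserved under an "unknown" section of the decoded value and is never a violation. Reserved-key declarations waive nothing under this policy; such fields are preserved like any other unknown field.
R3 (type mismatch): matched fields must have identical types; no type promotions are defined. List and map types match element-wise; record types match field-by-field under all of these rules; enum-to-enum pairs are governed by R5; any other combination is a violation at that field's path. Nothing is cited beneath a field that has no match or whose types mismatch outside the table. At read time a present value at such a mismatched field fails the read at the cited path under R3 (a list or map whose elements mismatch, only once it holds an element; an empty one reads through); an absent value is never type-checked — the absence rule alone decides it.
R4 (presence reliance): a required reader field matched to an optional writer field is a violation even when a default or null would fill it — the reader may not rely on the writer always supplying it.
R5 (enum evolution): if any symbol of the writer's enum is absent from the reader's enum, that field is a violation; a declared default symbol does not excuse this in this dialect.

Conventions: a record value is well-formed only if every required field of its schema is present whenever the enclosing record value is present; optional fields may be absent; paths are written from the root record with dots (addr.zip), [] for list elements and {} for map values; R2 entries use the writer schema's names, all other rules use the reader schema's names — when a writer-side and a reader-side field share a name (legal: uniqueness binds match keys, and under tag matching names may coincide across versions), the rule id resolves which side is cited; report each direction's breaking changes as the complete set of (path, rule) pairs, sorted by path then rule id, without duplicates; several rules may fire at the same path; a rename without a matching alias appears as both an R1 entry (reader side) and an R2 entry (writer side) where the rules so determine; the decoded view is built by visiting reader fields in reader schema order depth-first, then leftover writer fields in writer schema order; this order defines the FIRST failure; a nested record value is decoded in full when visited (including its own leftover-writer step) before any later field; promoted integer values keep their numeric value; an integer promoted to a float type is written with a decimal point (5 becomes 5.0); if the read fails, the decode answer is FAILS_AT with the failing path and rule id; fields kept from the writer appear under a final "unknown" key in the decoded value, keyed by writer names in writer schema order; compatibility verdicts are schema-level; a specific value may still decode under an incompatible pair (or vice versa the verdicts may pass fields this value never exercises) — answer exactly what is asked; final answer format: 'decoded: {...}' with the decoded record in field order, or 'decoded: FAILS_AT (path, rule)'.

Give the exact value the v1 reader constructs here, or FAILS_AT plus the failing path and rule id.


in Order below, arrows point writer -> reader
decoding the Order value with the v1 reader:
  role := "SMS"
  audit.age := -7
  audit.nickname := "omega"
  audit.phone := null (not supplied -> null)
  audit.checksum := 0x1A2B
  writer audit.title: kept under "unknown"
  verified := true
  score := 0.25
  factor := null (not supplied -> null)
  active := true
  version := 250
  => decoded: {"role": "SMS", "audit": {"age": -7, "nickname": "omega", "phone": null, "checksum": 0x1A2B, "unknown": {"title": "beta"}}, "verified": true, "score": 0.25, "factor": null, "active": true, "version": 250}
diffs on Order not affecting the asked answer:
  field phone in record Geo: type string changed to int32 -> shifts the Order verdicts, not this decode
  field age in record Geo: required changed to optional -> shifts the Order verdicts, not this decode

decoded: {"role": "SMS", "audit": {"age": -7, "nickname": "omega", "phone": null, "checksum": 0x1A2B, "unknown": {"title": "beta"}}, "verified": true, "score": 0.25, "factor": null, "active": true, "version": 250}


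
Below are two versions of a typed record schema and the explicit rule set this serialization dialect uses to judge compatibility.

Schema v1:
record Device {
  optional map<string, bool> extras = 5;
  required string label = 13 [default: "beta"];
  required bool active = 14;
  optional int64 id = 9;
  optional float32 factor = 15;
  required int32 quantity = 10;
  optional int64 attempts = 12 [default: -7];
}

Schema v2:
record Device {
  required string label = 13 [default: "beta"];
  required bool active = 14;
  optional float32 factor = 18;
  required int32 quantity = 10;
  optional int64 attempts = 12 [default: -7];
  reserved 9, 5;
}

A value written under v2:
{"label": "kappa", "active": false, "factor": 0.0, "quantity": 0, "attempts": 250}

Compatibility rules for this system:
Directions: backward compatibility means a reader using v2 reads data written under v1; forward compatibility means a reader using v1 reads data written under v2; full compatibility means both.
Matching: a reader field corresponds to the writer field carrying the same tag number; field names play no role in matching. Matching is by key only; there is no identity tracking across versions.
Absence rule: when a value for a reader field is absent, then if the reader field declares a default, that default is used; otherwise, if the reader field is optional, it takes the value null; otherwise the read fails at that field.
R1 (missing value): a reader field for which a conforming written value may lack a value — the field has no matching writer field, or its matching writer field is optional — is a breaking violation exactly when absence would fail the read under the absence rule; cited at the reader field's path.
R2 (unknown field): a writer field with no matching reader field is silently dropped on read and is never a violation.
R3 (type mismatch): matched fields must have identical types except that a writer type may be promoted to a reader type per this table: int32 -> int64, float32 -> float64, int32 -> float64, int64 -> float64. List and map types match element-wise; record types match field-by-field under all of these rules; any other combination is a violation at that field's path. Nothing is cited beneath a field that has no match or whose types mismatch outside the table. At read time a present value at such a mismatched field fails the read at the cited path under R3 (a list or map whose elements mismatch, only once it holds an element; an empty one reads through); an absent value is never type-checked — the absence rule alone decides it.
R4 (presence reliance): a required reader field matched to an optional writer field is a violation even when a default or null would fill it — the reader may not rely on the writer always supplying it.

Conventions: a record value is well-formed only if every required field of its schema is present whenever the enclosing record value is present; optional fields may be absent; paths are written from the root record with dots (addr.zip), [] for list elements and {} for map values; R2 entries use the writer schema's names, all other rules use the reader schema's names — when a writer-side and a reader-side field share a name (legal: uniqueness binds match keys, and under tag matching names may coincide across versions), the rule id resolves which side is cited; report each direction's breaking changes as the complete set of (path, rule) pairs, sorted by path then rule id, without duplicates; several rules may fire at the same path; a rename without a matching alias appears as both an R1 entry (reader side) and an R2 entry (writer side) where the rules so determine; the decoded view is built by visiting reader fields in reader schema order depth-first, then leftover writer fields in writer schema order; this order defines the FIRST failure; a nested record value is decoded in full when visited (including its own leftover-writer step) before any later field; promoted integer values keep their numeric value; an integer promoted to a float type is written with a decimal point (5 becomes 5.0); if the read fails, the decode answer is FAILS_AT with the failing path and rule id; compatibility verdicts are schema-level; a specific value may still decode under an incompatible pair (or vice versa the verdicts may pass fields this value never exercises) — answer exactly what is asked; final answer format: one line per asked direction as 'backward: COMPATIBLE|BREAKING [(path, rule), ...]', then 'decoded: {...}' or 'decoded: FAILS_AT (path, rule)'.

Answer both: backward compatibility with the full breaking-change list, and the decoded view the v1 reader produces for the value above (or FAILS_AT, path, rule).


backward: COMPATIBLE []; decoded: {"extras": null, "label": "kappa", "active": false, "id": null, "factor": null, "quantity": 0, "attempts": 250}

arrows below run writer -> reader for Device
backward for Device (reader v2, writer v1):
  string -> string, writer required: label aligns to label
  bool -> bool, writer required: active aligns to active
  factor has no writer counterpart
  int32 -> int32, writer required: quantity aligns to quantity
  int64 -> int64, writer optional: attempts aligns to attempts
  writer field extras has no reader counterpart
  writer field id has no reader counterpart
  writer field factor has no reader counterpart
  nothing fires on Device: backward is COMPATIBLE
decoding the Device value with the v1 reader:
  extras := null (not supplied -> null)
  label := "kappa"
  active := false
  id := null (not supplied -> null)
  factor := null (not supplied -> null)
  quantity := 0
  attempts := 250
  writer factor: unmatched, discarded
  => decoded: {"extras": null, "label": "kappa", "active": false, "id": null, "factor": null, "quantity": 0, "attempts": 250}
checking off the Device differences that do not matter here:
  removed field id from record Device (its key 9 joins the reserved list) -> inert for the asked Device verdict: nothing fires
  removed field extras from record Device (its key 5 joins the reserved list) -> inert for the asked Device verdict: nothing fires


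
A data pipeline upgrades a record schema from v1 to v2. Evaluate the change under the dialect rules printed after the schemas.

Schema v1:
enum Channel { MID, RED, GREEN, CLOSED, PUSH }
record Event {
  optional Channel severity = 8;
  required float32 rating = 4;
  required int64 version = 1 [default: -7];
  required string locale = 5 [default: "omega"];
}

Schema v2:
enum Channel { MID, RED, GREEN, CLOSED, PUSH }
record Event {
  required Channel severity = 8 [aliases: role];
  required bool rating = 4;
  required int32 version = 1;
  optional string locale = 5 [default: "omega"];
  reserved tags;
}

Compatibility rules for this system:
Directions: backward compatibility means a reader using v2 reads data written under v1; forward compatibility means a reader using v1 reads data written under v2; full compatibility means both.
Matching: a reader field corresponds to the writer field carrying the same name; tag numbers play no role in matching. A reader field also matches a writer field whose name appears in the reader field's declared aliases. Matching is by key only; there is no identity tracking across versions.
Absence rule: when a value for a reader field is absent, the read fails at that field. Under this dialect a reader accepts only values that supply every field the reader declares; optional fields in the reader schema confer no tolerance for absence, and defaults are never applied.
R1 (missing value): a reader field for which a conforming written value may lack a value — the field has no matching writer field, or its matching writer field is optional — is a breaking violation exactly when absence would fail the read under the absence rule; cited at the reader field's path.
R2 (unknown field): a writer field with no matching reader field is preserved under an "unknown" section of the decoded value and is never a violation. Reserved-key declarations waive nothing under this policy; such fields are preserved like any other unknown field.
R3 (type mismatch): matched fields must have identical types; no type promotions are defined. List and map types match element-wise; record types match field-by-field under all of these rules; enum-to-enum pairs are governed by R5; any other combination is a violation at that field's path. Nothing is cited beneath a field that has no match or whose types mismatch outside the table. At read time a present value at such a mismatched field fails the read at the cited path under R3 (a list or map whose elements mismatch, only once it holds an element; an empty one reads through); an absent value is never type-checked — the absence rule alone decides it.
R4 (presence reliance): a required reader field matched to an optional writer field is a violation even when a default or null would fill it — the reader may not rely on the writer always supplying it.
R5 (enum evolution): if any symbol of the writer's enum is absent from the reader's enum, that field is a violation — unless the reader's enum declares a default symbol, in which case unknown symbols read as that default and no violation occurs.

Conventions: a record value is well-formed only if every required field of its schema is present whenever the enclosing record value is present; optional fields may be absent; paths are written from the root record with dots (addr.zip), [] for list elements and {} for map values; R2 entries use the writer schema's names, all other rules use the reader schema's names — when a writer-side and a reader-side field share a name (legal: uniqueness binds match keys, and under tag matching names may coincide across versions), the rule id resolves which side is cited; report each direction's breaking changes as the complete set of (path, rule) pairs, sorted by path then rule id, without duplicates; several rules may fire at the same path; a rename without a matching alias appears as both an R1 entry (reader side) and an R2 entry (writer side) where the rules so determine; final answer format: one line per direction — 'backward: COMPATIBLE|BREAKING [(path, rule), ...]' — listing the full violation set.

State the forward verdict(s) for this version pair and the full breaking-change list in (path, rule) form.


forward: BREAKING [(locale, R1), (locale, R4), (rating, R3), (version, R3)]

the writer's type comes first in each Event pair
checking forward for Event: reader v1 against writer v2:
  writer required, Channel -> Channel: reader severity maps from writer severity
  writer required, bool -> float32: reader rating maps from writer rating
  writer required, int32 -> int64: reader version maps from writer version
  writer optional, string -> string: reader locale maps from writer locale
  breaking: (locale, R1)
  breaking: (locale, R4)
  breaking: (rating, R3)
  breaking: (version, R3)
  => forward: BREAKING (4)


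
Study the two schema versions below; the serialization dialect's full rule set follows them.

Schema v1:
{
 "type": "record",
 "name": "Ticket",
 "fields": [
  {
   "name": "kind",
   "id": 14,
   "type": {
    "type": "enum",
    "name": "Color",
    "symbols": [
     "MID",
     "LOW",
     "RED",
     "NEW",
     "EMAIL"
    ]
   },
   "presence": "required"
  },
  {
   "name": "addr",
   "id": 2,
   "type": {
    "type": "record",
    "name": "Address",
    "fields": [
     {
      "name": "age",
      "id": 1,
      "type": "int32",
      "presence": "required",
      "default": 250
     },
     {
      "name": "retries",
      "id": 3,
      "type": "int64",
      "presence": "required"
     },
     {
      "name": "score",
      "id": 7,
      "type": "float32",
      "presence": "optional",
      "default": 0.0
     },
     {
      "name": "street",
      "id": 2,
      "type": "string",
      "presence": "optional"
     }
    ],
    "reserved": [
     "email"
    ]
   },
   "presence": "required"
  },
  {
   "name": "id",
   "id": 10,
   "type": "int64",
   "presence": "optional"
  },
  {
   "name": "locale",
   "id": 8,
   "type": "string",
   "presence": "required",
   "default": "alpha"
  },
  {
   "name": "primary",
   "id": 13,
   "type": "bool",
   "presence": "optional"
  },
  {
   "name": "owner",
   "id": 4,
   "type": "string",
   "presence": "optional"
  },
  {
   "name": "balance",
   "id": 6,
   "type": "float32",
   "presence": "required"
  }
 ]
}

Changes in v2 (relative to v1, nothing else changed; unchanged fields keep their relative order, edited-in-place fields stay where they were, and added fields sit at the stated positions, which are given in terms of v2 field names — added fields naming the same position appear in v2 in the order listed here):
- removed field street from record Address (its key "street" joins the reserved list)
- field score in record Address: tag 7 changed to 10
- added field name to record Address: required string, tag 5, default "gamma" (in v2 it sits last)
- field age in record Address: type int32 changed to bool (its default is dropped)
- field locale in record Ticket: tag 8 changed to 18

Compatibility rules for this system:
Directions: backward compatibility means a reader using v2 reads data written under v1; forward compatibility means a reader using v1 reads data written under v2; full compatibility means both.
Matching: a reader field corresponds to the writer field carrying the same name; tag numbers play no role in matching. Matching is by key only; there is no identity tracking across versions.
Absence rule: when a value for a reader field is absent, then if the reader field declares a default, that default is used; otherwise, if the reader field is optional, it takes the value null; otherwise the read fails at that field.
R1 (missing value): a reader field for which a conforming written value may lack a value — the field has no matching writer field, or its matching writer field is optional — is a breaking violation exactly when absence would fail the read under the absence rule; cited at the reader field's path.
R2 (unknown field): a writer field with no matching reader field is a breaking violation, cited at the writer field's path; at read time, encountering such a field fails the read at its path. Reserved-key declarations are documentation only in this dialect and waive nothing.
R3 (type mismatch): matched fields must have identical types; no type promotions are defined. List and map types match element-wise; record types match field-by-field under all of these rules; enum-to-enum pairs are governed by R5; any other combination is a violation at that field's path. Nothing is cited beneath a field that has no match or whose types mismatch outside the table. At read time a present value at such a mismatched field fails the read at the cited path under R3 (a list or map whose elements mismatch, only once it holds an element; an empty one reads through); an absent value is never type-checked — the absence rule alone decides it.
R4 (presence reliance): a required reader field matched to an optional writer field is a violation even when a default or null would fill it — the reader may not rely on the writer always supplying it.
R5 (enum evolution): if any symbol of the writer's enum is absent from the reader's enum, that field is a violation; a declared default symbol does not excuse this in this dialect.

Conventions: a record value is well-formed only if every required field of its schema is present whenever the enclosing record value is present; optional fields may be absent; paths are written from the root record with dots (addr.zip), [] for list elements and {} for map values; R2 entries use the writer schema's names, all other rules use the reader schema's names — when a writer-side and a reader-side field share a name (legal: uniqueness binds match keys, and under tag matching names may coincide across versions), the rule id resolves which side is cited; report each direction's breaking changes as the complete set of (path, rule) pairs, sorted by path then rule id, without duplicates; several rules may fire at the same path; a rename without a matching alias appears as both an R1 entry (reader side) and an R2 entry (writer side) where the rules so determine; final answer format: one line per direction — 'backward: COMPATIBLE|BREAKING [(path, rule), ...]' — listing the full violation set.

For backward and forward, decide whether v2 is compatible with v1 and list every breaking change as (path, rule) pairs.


backward: BREAKING [(addr.age, R3), (addr.street, R2)]; forward: BREAKING [(addr.age, R3), (addr.name, R2)]

in Ticket below, arrows point writer -> reader
backward analysis of Ticket with v2 as reader and v1 as writer:
  kind: paired with writer kind (Color -> Color; writer required)
  addr: paired with writer addr (Address -> Address; writer required)
  id: paired with writer id (int64 -> int64; writer optional)
  locale: paired with writer locale (string -> string; writer required)
  primary: paired with writer primary (bool -> bool; writer optional)
  owner: paired with writer owner (string -> string; writer optional)
  balance: paired with writer balance (float32 -> float32; writer required)
  addr.age: paired with writer addr.age (int32 -> bool; writer required)
  addr.retries: paired with writer addr.retries (int64 -> int64; writer required)
  addr.score: paired with writer addr.score (float32 -> float32; writer optional)
  no writer field matches reader addr.name
  writer addr.street: unknown to reader
  breaking: (addr.age, R3)
  breaking: (addr.street, R2)
  => 2 violation(s): backward is BREAKING for Ticket
forward analysis of Ticket with v1 as reader and v2 as writer:
  kind: paired with writer kind (Color -> Color; writer required)
  addr: paired with writer addr (Address -> Address; writer required)
  id: paired with writer id (int64 -> int64; writer optional)
  locale: paired with writer locale (string -> string; writer required)
  primary: paired with writer primary (bool -> bool; writer optional)
  owner: paired with writer owner (string -> string; writer optional)
  balance: paired with writer balance (float32 -> float32; writer required)
  addr.age: paired with writer addr.age (bool -> int32; writer required)
  addr.retries: paired with writer addr.retries (int64 -> int64; writer required)
  addr.score: paired with writer addr.score (float32 -> float32; writer optional)
  no writer field matches reader addr.street
  writer addr.name: unknown to reader
  breaking: (addr.age, R3)
  breaking: (addr.name, R2)
  => 2 violation(s): forward is BREAKING for Ticket


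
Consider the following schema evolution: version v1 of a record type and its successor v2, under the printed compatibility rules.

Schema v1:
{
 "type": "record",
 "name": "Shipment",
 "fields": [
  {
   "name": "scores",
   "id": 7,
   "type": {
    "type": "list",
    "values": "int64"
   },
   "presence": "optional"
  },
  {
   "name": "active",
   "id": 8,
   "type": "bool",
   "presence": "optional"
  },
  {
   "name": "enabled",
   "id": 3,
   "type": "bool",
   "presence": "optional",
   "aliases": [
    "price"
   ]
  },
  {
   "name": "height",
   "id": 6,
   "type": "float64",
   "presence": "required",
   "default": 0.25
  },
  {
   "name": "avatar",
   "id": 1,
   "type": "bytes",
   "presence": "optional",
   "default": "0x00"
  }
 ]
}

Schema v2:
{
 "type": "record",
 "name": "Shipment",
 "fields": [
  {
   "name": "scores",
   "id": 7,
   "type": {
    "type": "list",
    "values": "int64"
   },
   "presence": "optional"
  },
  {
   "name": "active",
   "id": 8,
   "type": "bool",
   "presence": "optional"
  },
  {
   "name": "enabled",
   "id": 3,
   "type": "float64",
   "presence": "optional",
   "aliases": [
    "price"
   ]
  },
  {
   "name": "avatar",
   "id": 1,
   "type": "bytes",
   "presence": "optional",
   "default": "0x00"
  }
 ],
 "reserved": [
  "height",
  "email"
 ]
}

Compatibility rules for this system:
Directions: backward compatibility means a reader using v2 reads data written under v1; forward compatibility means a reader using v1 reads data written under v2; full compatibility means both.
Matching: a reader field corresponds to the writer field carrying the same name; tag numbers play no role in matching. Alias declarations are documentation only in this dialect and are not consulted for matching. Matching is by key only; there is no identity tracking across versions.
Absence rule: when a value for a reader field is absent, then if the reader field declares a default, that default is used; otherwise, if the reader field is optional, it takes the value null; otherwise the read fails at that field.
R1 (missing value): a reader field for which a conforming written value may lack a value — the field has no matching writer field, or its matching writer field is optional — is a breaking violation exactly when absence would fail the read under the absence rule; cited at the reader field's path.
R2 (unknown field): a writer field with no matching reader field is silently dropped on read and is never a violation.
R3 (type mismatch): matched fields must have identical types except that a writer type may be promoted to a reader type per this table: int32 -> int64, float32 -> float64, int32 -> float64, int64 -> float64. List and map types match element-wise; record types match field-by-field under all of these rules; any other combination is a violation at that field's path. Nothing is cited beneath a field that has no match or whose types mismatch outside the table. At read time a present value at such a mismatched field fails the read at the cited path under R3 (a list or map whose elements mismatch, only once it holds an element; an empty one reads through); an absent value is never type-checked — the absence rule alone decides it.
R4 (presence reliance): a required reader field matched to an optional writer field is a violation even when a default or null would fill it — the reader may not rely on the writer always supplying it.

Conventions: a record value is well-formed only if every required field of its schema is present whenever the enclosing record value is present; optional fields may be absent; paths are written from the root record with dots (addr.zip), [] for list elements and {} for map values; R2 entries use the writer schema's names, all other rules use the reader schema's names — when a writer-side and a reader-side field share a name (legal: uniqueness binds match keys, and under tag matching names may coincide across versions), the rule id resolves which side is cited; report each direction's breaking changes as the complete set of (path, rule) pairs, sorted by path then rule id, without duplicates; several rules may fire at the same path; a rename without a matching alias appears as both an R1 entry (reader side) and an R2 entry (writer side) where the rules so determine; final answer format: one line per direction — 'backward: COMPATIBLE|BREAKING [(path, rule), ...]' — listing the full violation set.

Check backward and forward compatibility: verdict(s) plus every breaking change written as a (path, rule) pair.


in Shipment below, arrows point writer -> reader
backward analysis of Shipment with v2 as reader and v1 as writer:
  scores: paired with writer scores (list<int64> -> list<int64>; writer optional)
  active: paired with writer active (bool -> bool; writer optional)
  enabled: paired with writer enabled (bool -> float64; writer optional)
  avatar: paired with writer avatar (bytes -> bytes; writer optional)
  height (writer side), unknown to reader
  R3 fires at enabled
  backward on Shipment therefore BREAKING (1)
forward analysis of Shipment with v1 as reader and v2 as writer:
  scores: paired with writer scores (list<int64> -> list<int64>; writer optional)
  active: paired with writer active (bool -> bool; writer optional)
  enabled: paired with writer enabled (float64 -> bool; writer optional)
  height: no writer match
  avatar: paired with writer avatar (bytes -> bytes; writer optional)
  R3 fires at enabled
  forward on Shipment therefore BREAKING (1)

backward: BREAKING [(enabled, R3)]; forward: BREAKING [(enabled, R3)]
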